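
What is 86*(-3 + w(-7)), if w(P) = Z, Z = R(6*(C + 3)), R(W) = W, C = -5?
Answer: -1290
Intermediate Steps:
Z = -12 (Z = 6*(-5 + 3) = 6*(-2) = -12)
w(P) = -12
86*(-3 + w(-7)) = 86*(-3 - 12) = 86*(-15) = -1290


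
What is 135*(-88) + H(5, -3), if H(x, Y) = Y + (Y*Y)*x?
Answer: -11838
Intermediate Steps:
H(x, Y) = Y + x*Y**2 (H(x, Y) = Y + Y**2*x = Y + x*Y**2)
135*(-88) + H(5, -3) = 135*(-88) - 3*(1 - 3*5) = -11880 - 3*(1 - 15) = -11880 - 3*(-14) = -11880 + 42 = -11838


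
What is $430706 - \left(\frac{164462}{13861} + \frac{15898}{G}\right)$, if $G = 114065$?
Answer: $\frac{680950880035082}{1581054965} \approx 4.3069 \cdot 10^{5}$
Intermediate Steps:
$430706 - \left(\frac{164462}{13861} + \frac{15898}{G}\right) = 430706 - \left(\frac{15898}{114065} + \frac{164462}{13861}\right) = 430706 - \frac{18979720208}{1581054965} = \frac{680950880035082}{1581054965}$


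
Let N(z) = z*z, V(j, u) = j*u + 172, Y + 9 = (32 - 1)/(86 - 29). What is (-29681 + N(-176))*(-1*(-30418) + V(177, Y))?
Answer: 715839740/19 ≈ 3.7676e+7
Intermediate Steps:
Y = -482/57 (Y = -9 + (32 - 1)/(86 - 29) = -9 + 31/57 = -482/57 ≈ -8.4561)
V(j, u) = 172 + j*u
N(z) = z**2
(-29681 + N(-176))*(-1*(-30418) + V(177, Y)) = (-29681 + (-176)**2)*(-1*(-30418) + (172 + 177*(-482/57))) = (-29681 + 30976)*(30418 + (172 - 28438/19)) = 1295*(30418 - 25170/19) = 1295*(552772/19) = 715839740/19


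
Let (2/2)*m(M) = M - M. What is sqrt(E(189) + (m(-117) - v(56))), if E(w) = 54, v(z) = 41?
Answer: sqrt(13) ≈ 3.6056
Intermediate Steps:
m(M) = 0 (m(M) = M - M = 0)
sqrt(E(189) + (m(-117) - v(56))) = sqrt(54 + (0 - 1*41)) = sqrt(54 + (0 - 41)) = sqrt(54 - 41) = sqrt(13)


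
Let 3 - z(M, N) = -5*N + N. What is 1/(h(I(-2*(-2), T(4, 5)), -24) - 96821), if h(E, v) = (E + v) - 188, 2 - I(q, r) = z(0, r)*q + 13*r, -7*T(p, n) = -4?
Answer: -7/679417 ≈ -1.0303e-5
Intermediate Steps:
z(M, N) = 3 + 4*N (z(M, N) = 3 - (-5*N + N) = 3 - (-4)*N = 3 + 4*N)
T(p, n) = 4/7 (T(p, n) = -⅐*(-4) = 4/7)
I(q, r) = 2 - 13*r - q*(3 + 4*r) (I(q, r) = 2 - ((3 + 4*r)*q + 13*r) = 2 - (q*(3 + 4*r) + 13*r) = 2 - (13*r + q*(3 + 4*r)) = 2 + (-13*r - q*(3 + 4*r)) = 2 - 13*r - q*(3 + 4*r))
h(E, v) = -188 + E + v
1/(h(I(-2*(-2), T(4, 5)), -24) - 96821) = 1/((-188 + (2 - 13*4/7 - (-2*(-2))*(3 + 4*(4/7))) - 24) - 96821) = 1/((-188 + (2 - 52/7 - 1*4*(3 + 16/7)) - 24) - 96821) = 1/((-188 + (2 - 52/7 - 1*4*37/7) - 24) - 96821) = 1/((-188 + (2 - 52/7 - 148/7) - 24) - 96821) = 1/((-188 - 186/7 - 24) - 96821) = 1/(-1670/7 - 96821) = 1/(-679417/7) = -7/679417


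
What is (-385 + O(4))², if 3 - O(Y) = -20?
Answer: 131044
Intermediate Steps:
O(Y) = 23 (O(Y) = 3 - 1*(-20) = 3 + 20 = 23)
(-385 + O(4))² = (-385 + 23)² = (-362)² = 131044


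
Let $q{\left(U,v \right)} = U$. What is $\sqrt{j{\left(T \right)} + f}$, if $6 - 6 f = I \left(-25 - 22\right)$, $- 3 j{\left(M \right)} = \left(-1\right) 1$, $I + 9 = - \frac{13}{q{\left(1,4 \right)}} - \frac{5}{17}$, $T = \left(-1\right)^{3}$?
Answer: $\frac{i \sqrt{1803054}}{102} \approx 13.164 i$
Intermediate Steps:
$T = -1$
$I = - \frac{379}{17}$ ($I = -9 - \left(13 + \frac{5}{17}\right) = -9 - \frac{226}{17} = - \frac{379}{17} \approx -22.294$)
$j{\left(M \right)} = \frac{1}{3}$ ($j{\left(M \right)} = - \frac{\left(-1\right) 1}{3} = \left(- \frac{1}{3}\right) \left(-1\right) = \frac{1}{3}$)
$f = - \frac{17711}{102}$ ($f = 1 - \frac{\left(- \frac{379}{17}\right) \left(-25 - 22\right)}{6} = 1 - \frac{\left(- \frac{379}{17}\right) \left(-47\right)}{6} = 1 - \frac{17813}{102} = - \frac{17711}{102} \approx -173.64$)
$\sqrt{j{\left(T \right)} + f} = \sqrt{\frac{1}{3} - \frac{17711}{102}} = \sqrt{- \frac{17677}{102}} = \frac{i \sqrt{1803054}}{102}$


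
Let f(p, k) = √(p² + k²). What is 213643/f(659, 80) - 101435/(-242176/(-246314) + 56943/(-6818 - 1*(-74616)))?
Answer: -169392357828082/3044490655 + 213643*√440681/440681 ≈ -55317.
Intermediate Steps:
f(p, k) = √(k² + p²)
213643/f(659, 80) - 101435/(-242176/(-246314) + 56943/(-6818 - 1*(-74616))) = 213643/(√(80² + 659²)) - 101435/(-242176/(-246314) + 56943/(-6818 - 1*(-74616))) = 213643/(√(6400 + 434281)) - 101435/(-242176*(-1/246314) + 56943/(-6818 + 74616)) = 213643/(√440681) - 101435/(121088/123157 + 56943/67798) = 213643*(√440681/440681) - 101435/(121088/123157 + 56943*(1/67798)) = 213643*√440681/440681 - 101435/(121088/123157 + 56943/67798) = 213643*√440681/440681 - 101435/15222453275/8349798286 = 213643*√440681/440681 - 101435*8349798286/15222453275 = 213643*√440681/440681 - 169392357828082/3044490655 = -169392357828082/3044490655 + 213643*√440681/440681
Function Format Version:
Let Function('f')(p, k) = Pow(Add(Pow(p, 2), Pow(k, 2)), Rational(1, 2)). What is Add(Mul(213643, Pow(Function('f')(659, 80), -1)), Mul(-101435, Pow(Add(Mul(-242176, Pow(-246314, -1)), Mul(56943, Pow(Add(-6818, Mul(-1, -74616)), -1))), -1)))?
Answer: Add(Rational(-169392357828082, 3044490655), Mul(Rational(213643, 440681), Pow(440681, Rational(1, 2)))) ≈ -55317.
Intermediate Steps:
Function('f')(p, k) = Pow(Add(Pow(k, 2), Pow(p, 2)), Rational(1, 2))
Add(Mul(213643, Pow(Function('f')(659, 80), -1)), Mul(-101435, Pow(Add(Mul(-242176, Pow(-246314, -1)), Mul(56943, Pow(Add(-6818, Mul(-1, -74616)), -1))), -1))) = Add(Mul(213643, Pow(Pow(Add(Pow(80, 2), Pow(659, 2)), Rational(1, 2)), -1)), Mul(-101435, Pow(Add(Mul(-242176, Pow(-246314, -1)), Mul(56943, Pow(Add(-6818, Mul(-1, -74616)), -1))), -1))) = Add(Mul(213643, Pow(Pow(Add(6400, 434281), Rational(1, 2)), -1)), Mul(-101435, Pow(Add(Mul(-242176, Rational(-1, 246314)), Mul(56943, Pow(Add(-6818, 74616), -1))), -1))) = Add(Mul(213643, Pow(Pow(440681, Rational(1, 2)), -1)), Mul(-101435, Pow(Add(Rational(121088, 123157), Mul(56943, Pow(67798, -1))), -1))) = Add(Mul(213643, Mul(Rational(1, 440681), Pow(440681, Rational(1, 2)))), Mul(-101435, Pow(Add(Rational(121088, 123157), Mul(56943, Rational(1, 67798))), -1))) = Add(Mul(Rational(213643, 440681), Pow(440681, Rational(1, 2))), Mul(-101435, Pow(Add(Rational(121088, 123157), Rational(56943, 67798)), -1))) = Add(Mul(Rational(213643, 440681), Pow(440681, Rational(1, 2))), Mul(-101435, Pow(Rational(15222453275, 8349798286), -1))) = Add(Mul(Rational(213643, 440681), Pow(440681, Rational(1, 2))), Mul(-101435, Rational(8349798286, 15222453275))) = Add(Mul(Rational(213643, 440681), Pow(440681, Rational(1, 2))), Rational(-169392357828082, 3044490655)) = Add(Rational(-169392357828082, 3044490655), Mul(Rational(213643, 440681), Pow(440681, Rational(1, 2))))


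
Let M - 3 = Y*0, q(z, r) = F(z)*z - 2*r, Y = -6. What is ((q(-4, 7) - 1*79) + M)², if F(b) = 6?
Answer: 12996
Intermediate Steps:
q(z, r) = -2*r + 6*z (q(z, r) = 6*z - 2*r = -2*r + 6*z)
M = 3 (M = 3 - 6*0 = 3 + 0 = 3)
((q(-4, 7) - 1*79) + M)² = (((-2*7 + 6*(-4)) - 1*79) + 3)² = (((-14 - 24) - 79) + 3)² = ((-38 - 79) + 3)² = (-117 + 3)² = (-114)² = 12996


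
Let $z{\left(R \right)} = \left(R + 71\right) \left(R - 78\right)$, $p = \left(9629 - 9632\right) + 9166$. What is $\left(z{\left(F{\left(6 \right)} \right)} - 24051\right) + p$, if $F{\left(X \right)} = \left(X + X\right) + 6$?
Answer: $-20228$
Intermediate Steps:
$F{\left(X \right)} = 6 + 2 X$ ($F{\left(X \right)} = 2 X + 6 = 6 + 2 X$)
$p = 9163$ ($p = -3 + 9166 = 9163$)
$z{\left(R \right)} = \left(-78 + R\right) \left(71 + R\right)$ ($z{\left(R \right)} = \left(71 + R\right) \left(-78 + R\right) = \left(-78 + R\right) \left(71 + R\right)$)
$\left(z{\left(F{\left(6 \right)} \right)} - 24051\right) + p = \left(\left(-5538 + \left(6 + 2 \cdot 6\right)^{2} - 7 \left(6 + 2 \cdot 6\right)\right) - 24051\right) + 9163 = \left(\left(-5538 + \left(6 + 12\right)^{2} - 7 \left(6 + 12\right)\right) - 24051\right) + 9163 = \left(\left(-5538 + 18^{2} - 126\right) - 24051\right) + 9163 = \left(\left(-5538 + 324 - 126\right) - 24051\right) + 9163 = \left(-5340 - 24051\right) + 9163 = -29391 + 9163 = -20228$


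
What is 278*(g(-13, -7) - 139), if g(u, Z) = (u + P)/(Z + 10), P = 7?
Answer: -39198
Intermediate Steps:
g(u, Z) = (7 + u)/(10 + Z) (g(u, Z) = (u + 7)/(Z + 10) = (7 + u)/(10 + Z))
278*(g(-13, -7) - 139) = 278*((7 - 13)/(10 - 7) - 139) = 278*(-6/3 - 139) = 278*((⅓)*(-6) - 139) = 278*(-2 - 139) = 278*(-141) = -39198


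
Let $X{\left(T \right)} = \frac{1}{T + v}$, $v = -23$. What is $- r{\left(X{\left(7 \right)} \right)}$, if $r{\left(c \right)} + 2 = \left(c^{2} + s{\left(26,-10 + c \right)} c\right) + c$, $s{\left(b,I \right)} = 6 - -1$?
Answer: $\frac{639}{256} \approx 2.4961$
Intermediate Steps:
$s{\left(b,I \right)} = 7$ ($s{\left(b,I \right)} = 6 + 1 = 7$)
$X{\left(T \right)} = \frac{1}{-23 + T}$ ($X{\left(T \right)} = \frac{1}{T - 23} = \frac{1}{-23 + T}$)
$r{\left(c \right)} = -2 + c^{2} + 8 c$ ($r{\left(c \right)} = -2 + \left(\left(c^{2} + 7 c\right) + c\right) = -2 + \left(c^{2} + 8 c\right) = -2 + c^{2} + 8 c$)
$- r{\left(X{\left(7 \right)} \right)} = - (-2 + \left(\frac{1}{-23 + 7}\right)^{2} + \frac{8}{-23 + 7}) = - (-2 + \left(\frac{1}{-16}\right)^{2} + \frac{8}{-16}) = - (-2 + \left(- \frac{1}{16}\right)^{2} + 8 \left(- \frac{1}{16}\right)) = - (-2 + \frac{1}{256} - \frac{1}{2}) = \left(-1\right) \left(- \frac{639}{256}\right) = \frac{639}{256}$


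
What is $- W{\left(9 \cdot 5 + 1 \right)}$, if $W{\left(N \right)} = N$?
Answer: $-46$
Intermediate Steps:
$- W{\left(9 \cdot 5 + 1 \right)} = - (9 \cdot 5 + 1) = - (45 + 1) = \left(-1\right) 46 = -46$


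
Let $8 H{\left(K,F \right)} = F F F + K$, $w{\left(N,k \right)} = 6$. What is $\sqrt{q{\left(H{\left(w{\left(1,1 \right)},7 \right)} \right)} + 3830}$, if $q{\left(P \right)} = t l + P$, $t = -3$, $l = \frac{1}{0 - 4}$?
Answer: $\frac{\sqrt{61990}}{4} \approx 62.245$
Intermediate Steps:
$l = - \frac{1}{4}$ ($l = \frac{1}{-4} = - \frac{1}{4} \approx -0.25$)
$H{\left(K,F \right)} = \frac{K}{8} + \frac{F^{3}}{8}$ ($H{\left(K,F \right)} = \frac{F F F + K}{8} = \frac{F F^{2} + K}{8} = \frac{F^{3} + K}{8} = \frac{K + F^{3}}{8} = \frac{K}{8} + \frac{F^{3}}{8}$)
$q{\left(P \right)} = \frac{3}{4} + P$ ($q{\left(P \right)} = \left(-3\right) \left(- \frac{1}{4}\right) + P = \frac{3}{4} + P$)
$\sqrt{q{\left(H{\left(w{\left(1,1 \right)},7 \right)} \right)} + 3830} = \sqrt{\left(\frac{3}{4} + \left(\frac{1}{8} \cdot 6 + \frac{7^{3}}{8}\right)\right) + 3830} = \sqrt{\left(\frac{3}{4} + \left(\frac{3}{4} + \frac{1}{8} \cdot 343\right)\right) + 3830} = \sqrt{\left(\frac{3}{4} + \left(\frac{3}{4} + \frac{343}{8}\right)\right) + 3830} = \sqrt{\left(\frac{3}{4} + \frac{349}{8}\right) + 3830} = \sqrt{\frac{355}{8} + 3830} = \sqrt{\frac{30995}{8}} = \frac{\sqrt{61990}}{4}$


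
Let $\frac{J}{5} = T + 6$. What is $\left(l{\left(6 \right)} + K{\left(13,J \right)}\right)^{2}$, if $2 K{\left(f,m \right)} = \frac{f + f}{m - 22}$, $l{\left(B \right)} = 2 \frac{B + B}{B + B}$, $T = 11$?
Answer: $\frac{19321}{3969} \approx 4.868$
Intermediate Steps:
$J = 85$ ($J = 5 \left(11 + 6\right) = 5 \cdot 17 = 85$)
$l{\left(B \right)} = 2$ ($l{\left(B \right)} = 2 \frac{2 B}{2 B} = 2 \cdot 2 B \frac{1}{2 B} = 2 \cdot 1 = 2$)
$K{\left(f,m \right)} = \frac{f}{-22 + m}$ ($K{\left(f,m \right)} = \frac{\left(f + f\right) \frac{1}{m - 22}}{2} = \frac{2 f \frac{1}{-22 + m}}{2} = \frac{f}{-22 + m}$)
$\left(l{\left(6 \right)} + K{\left(13,J \right)}\right)^{2} = \left(2 + \frac{13}{-22 + 85}\right)^{2} = \left(2 + \frac{13}{63}\right)^{2} = \left(\frac{139}{63}\right)^{2} = \frac{19321}{3969}$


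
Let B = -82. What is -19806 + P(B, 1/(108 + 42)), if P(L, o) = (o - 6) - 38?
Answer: -2977499/150 ≈ -19850.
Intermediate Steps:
P(L, o) = -44 + o (P(L, o) = (-6 + o) - 38 = -44 + o)
-19806 + P(B, 1/(108 + 42)) = -19806 + (-44 + 1/(108 + 42)) = -19806 + (-44 + 1/150) = -19806 - 6599/150 = -2977499/150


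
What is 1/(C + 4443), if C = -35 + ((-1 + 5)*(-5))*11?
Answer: 1/4188 ≈ 0.00023878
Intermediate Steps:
C = -255 (C = -35 + (4*(-5))*11 = -35 - 20*11 = -35 - 220 = -255)
1/(C + 4443) = 1/(-255 + 4443) = 1/4188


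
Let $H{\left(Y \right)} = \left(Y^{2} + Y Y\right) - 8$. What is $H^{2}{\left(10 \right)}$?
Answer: $36864$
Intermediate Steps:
$H{\left(Y \right)} = -8 + 2 Y^{2}$ ($H{\left(Y \right)} = \left(Y^{2} + Y^{2}\right) - 8 = 2 Y^{2} - 8 = -8 + 2 Y^{2}$)
$H^{2}{\left(10 \right)} = \left(-8 + 2 \cdot 10^{2}\right)^{2} = \left(-8 + 2 \cdot 100\right)^{2} = \left(-8 + 200\right)^{2} = 192^{2} = 36864$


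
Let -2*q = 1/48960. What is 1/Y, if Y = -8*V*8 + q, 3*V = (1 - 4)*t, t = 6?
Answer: 97920/37601279 ≈ 0.0026042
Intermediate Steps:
V = -6 (V = ((1 - 4)*6)/3 = (-3*6)/3 = (⅓)*(-18) = -6)
q = -1/97920 (q = -½/48960 = -½*1/48960 = -1/97920 ≈ -1.0212e-5)
Y = 37601279/97920 (Y = -8*(-6)*8 - 1/97920 = 48*8 - 1/97920 = 384 - 1/97920 = 37601279/97920 ≈ 384.00)
1/Y = 1/(37601279/97920) = 97920/37601279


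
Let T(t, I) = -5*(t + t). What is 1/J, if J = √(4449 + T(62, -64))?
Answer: √3829/3829 ≈ 0.016161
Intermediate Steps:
T(t, I) = -10*t
J = √3829 (J = √(4449 - 10*62) = √(4449 - 620) = √3829 ≈ 61.879)
1/J = 1/(√3829) = √3829/3829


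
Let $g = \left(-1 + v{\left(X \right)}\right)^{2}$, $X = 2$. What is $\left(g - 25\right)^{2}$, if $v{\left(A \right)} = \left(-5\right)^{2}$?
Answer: $303601$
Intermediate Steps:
$v{\left(A \right)} = 25$
$g = 576$ ($g = \left(-1 + 25\right)^{2} = 24^{2} = 576$)
$\left(g - 25\right)^{2} = \left(576 - 25\right)^{2} = 551^{2} = 303601$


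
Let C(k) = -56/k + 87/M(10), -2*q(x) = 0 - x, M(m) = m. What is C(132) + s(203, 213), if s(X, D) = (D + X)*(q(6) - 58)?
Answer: -7547669/330 ≈ -22872.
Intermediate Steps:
q(x) = x/2 (q(x) = -(0 - x)/2 = -(-1)*x/2 = x/2)
s(X, D) = -55*D - 55*X (s(X, D) = (D + X)*((½)*6 - 58) = (D + X)*(3 - 58) = (D + X)*(-55) = -55*D - 55*X)
C(k) = 87/10 - 56/k (C(k) = -56/k + 87/10 = 87/10 - 56/k)
C(132) + s(203, 213) = (87/10 - 56/132) + (-55*213 - 55*203) = (87/10 - 56*1/132) + (-11715 - 11165) = (87/10 - 14/33) - 22880 = 2731/330 - 22880 = -7547669/330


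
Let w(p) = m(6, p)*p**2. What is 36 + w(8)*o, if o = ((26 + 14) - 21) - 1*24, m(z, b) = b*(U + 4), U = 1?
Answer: -12764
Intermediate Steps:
m(z, b) = 5*b (m(z, b) = b*(1 + 4) = b*5 = 5*b)
o = -5 (o = (40 - 21) - 24 = 19 - 24 = -5)
w(p) = 5*p**3 (w(p) = (5*p)*p**2 = 5*p**3)
36 + w(8)*o = 36 + (5*8**3)*(-5) = 36 + (5*512)*(-5) = 36 + 2560*(-5) = 36 - 12800 = -12764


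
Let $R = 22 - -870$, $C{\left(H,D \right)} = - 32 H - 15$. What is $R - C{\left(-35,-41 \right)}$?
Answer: $-213$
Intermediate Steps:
$C{\left(H,D \right)} = -15 - 32 H$
$R = 892$ ($R = 22 + 870 = 892$)
$R - C{\left(-35,-41 \right)} = 892 - \left(-15 - -1120\right) = 892 - \left(-15 + 1120\right) = 892 - 1105 = -213$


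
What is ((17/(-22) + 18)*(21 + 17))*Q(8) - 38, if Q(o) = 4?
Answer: 28386/11 ≈ 2580.5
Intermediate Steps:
((17/(-22) + 18)*(21 + 17))*Q(8) - 38 = ((17/(-22) + 18)*(21 + 17))*4 - 38 = ((17*(-1/22) + 18)*38)*4 - 38 = ((-17/22 + 18)*38)*4 - 38 = ((379/22)*38)*4 - 38 = (7201/11)*4 - 38 = 28804/11 - 38 = 28386/11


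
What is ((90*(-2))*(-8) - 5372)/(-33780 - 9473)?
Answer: 3932/43253 ≈ 0.090907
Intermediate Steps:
((90*(-2))*(-8) - 5372)/(-33780 - 9473) = (-180*(-8) - 5372)/(-43253) = (1440 - 5372)*(-1/43253) = -3932*(-1/43253) = 3932/43253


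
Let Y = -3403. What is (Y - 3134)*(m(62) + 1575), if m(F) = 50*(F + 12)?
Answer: -34482675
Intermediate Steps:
m(F) = 600 + 50*F (m(F) = 50*(12 + F) = 600 + 50*F)
(Y - 3134)*(m(62) + 1575) = (-3403 - 3134)*((600 + 50*62) + 1575) = -6537*((600 + 3100) + 1575) = -6537*(3700 + 1575) = -6537*5275 = -34482675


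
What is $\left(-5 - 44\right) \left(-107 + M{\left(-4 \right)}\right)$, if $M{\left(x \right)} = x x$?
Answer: $4459$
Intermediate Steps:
$M{\left(x \right)} = x^{2}$
$\left(-5 - 44\right) \left(-107 + M{\left(-4 \right)}\right) = \left(-5 - 44\right) \left(-107 + \left(-4\right)^{2}\right) = - 49 \left(-107 + 16\right) = \left(-49\right) \left(-91\right) = 4459$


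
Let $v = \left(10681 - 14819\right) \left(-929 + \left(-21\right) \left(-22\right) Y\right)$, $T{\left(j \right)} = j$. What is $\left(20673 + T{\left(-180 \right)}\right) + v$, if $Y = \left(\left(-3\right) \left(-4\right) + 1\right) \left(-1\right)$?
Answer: $28717523$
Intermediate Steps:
$Y = -13$ ($Y = \left(12 + 1\right) \left(-1\right) = 13 \left(-1\right) = -13$)
$v = 28697030$ ($v = \left(10681 - 14819\right) \left(-929 + \left(-21\right) \left(-22\right) \left(-13\right)\right) = - 4138 \left(-929 + 462 \left(-13\right)\right) = - 4138 \left(-929 - 6006\right) = \left(-4138\right) \left(-6935\right) = 28697030$)
$\left(20673 + T{\left(-180 \right)}\right) + v = \left(20673 - 180\right) + 28697030 = 20493 + 28697030 = 28717523$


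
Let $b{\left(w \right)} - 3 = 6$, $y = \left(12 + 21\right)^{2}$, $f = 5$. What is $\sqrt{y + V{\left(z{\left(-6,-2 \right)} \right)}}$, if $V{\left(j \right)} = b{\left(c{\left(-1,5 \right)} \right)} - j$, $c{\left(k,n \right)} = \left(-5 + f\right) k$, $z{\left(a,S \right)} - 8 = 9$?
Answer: $\sqrt{1081} \approx 32.879$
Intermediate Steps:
$z{\left(a,S \right)} = 17$ ($z{\left(a,S \right)} = 8 + 9 = 17$)
$y = 1089$ ($y = 33^{2} = 1089$)
$c{\left(k,n \right)} = 0$ ($c{\left(k,n \right)} = \left(-5 + 5\right) k = 0 k = 0$)
$b{\left(w \right)} = 9$ ($b{\left(w \right)} = 3 + 6 = 9$)
$V{\left(j \right)} = 9 - j$
$\sqrt{y + V{\left(z{\left(-6,-2 \right)} \right)}} = \sqrt{1089 + \left(9 - 17\right)} = \sqrt{1089 - 8} = \sqrt{1081}$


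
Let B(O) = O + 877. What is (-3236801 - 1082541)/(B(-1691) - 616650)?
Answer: 2159671/308732 ≈ 6.9953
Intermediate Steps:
B(O) = 877 + O
(-3236801 - 1082541)/(B(-1691) - 616650) = (-3236801 - 1082541)/((877 - 1691) - 616650) = -4319342/(-814 - 616650) = -4319342/(-617464) = -4319342*(-1/617464) = 2159671/308732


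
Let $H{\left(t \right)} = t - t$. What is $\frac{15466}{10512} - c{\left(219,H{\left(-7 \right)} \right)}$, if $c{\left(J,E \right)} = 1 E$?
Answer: $\frac{7733}{5256} \approx 1.4713$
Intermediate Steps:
$H{\left(t \right)} = 0$
$c{\left(J,E \right)} = E$
$\frac{15466}{10512} - c{\left(219,H{\left(-7 \right)} \right)} = \frac{15466}{10512} - 0 = 15466 \cdot \frac{1}{10512} + 0 = \frac{7733}{5256} + 0 = \frac{7733}{5256}$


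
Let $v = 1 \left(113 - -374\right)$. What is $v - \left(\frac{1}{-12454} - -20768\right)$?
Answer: $- \frac{252579573}{12454} \approx -20281.0$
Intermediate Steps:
$v = 487$ ($v = 1 \left(113 + 374\right) = 1 \cdot 487 = 487$)
$v - \left(\frac{1}{-12454} - -20768\right) = 487 - \left(\frac{1}{-12454} - -20768\right) = 487 - \left(- \frac{1}{12454} + 20768\right) = 487 - \frac{258644671}{12454} = - \frac{252579573}{12454}$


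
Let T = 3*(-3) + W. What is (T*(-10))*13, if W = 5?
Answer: 520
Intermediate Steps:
T = -4 (T = 3*(-3) + 5 = -9 + 5 = -4)
(T*(-10))*13 = -4*(-10)*13 = 40*13 = 520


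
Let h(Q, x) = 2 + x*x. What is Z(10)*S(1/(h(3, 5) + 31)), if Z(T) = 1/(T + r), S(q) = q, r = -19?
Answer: -1/522 ≈ -0.0019157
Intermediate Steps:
h(Q, x) = 2 + x²
Z(T) = 1/(-19 + T) (Z(T) = 1/(T - 19) = 1/(-19 + T))
Z(10)*S(1/(h(3, 5) + 31)) = 1/((-19 + 10)*((2 + 5²) + 31)) = 1/((-9)*((2 + 25) + 31)) = -1/(9*(27 + 31)) = -⅑/58 = -⅑*1/58 = -1/522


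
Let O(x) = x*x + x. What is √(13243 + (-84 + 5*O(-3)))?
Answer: 11*√109 ≈ 114.84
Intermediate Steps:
O(x) = x + x² (O(x) = x² + x = x + x²)
√(13243 + (-84 + 5*O(-3))) = √(13243 + (-84 + 5*(-3*(1 - 3)))) = √(13243 + (-84 + 5*(-3*(-2)))) = √(13243 + (-84 + 5*6)) = √(13243 + (-84 + 30)) = √(13243 - 54) = √13189 = 11*√109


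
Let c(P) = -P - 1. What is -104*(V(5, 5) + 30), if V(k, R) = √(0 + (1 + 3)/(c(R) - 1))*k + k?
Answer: -3640 - 1040*I*√7/7 ≈ -3640.0 - 393.08*I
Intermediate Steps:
c(P) = -1 - P
V(k, R) = k + 2*k*√(1/(-2 - R)) (V(k, R) = √(0 + (1 + 3)/((-1 - R) - 1))*k + k = √(0 + 4/(-2 - R))*k + k = √(4/(-2 - R))*k + k = (2*√(1/(-2 - R)))*k + k = 2*k*√(1/(-2 - R)) + k = k + 2*k*√(1/(-2 - R)))
-104*(V(5, 5) + 30) = -104*(5*(1 + 2*√(-1/(2 + 5))) + 30) = -104*(5*(1 + 2*√(-1/7)) + 30) = -104*(5*(1 + 2*√(-1*⅐)) + 30) = -104*(5*(1 + 2*√(-⅐)) + 30) = -104*(5*(1 + 2*(I*√7/7)) + 30) = -104*(5*(1 + 2*I*√7/7) + 30) = -104*((5 + 10*I*√7/7) + 30) = -104*(35 + 10*I*√7/7) = -3640 - 1040*I*√7/7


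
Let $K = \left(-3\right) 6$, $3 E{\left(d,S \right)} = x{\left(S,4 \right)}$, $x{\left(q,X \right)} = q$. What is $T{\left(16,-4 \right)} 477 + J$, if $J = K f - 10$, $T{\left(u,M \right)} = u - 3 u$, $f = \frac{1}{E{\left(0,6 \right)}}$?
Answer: $-15283$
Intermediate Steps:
$E{\left(d,S \right)} = \frac{S}{3}$
$K = -18$
$f = \frac{1}{2}$ ($f = \frac{1}{\frac{1}{3} \cdot 6} = \frac{1}{2} \approx 0.5$)
$T{\left(u,M \right)} = - 2 u$
$J = -19$ ($J = \left(-18\right) \frac{1}{2} - 10 = -9 - 10 = -19$)
$T{\left(16,-4 \right)} 477 + J = \left(-2\right) 16 \cdot 477 - 19 = \left(-32\right) 477 - 19 = -15264 - 19 = -15283$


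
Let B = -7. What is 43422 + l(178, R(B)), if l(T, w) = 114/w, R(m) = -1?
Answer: 43308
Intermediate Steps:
43422 + l(178, R(B)) = 43422 + 114/(-1) = 43422 + 114*(-1) = 43422 - 114 = 43308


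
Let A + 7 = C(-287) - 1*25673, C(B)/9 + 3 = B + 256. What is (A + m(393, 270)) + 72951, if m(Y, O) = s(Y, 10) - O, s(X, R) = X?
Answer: 47088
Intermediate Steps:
C(B) = 2277 + 9*B (C(B) = -27 + 9*(B + 256) = -27 + 9*(256 + B) = -27 + (2304 + 9*B) = 2277 + 9*B)
m(Y, O) = Y - O
A = -25986 (A = -7 + ((2277 + 9*(-287)) - 1*25673) = -7 + ((2277 - 2583) - 25673) = -7 + (-306 - 25673) = -7 - 25979 = -25986)
(A + m(393, 270)) + 72951 = (-25986 + (393 - 1*270)) + 72951 = (-25986 + (393 - 270)) + 72951 = (-25986 + 123) + 72951 = -25863 + 72951 = 47088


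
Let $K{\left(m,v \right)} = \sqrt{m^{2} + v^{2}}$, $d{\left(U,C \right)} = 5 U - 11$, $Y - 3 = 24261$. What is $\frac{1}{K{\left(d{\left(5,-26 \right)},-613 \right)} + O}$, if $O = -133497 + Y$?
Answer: $- \frac{109233}{11931472324} - \frac{\sqrt{375965}}{11931472324} \approx -9.2064 \cdot 10^{-6}$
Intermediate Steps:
$Y = 24264$ ($Y = 3 + 24261 = 24264$)
$O = -109233$ ($O = -133497 + 24264 = -109233$)
$d{\left(U,C \right)} = -11 + 5 U$
$\frac{1}{K{\left(d{\left(5,-26 \right)},-613 \right)} + O} = \frac{1}{\sqrt{\left(-11 + 5 \cdot 5\right)^{2} + \left(-613\right)^{2}} - 109233} = \frac{1}{\sqrt{\left(-11 + 25\right)^{2} + 375769} - 109233} = \frac{1}{\sqrt{14^{2} + 375769} - 109233} = \frac{1}{\sqrt{196 + 375769} - 109233} = \frac{1}{\sqrt{375965} - 109233} = \frac{1}{-109233 + \sqrt{375965}}$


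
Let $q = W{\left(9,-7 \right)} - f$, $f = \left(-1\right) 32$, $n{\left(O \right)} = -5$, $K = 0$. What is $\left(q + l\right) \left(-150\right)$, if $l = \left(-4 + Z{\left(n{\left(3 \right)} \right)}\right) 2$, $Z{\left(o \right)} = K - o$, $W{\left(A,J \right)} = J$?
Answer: $-4050$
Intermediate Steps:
$Z{\left(o \right)} = - o$ ($Z{\left(o \right)} = 0 - o = - o$)
$f = -32$
$q = 25$ ($q = -7 - -32 = -7 + 32 = 25$)
$l = 2$ ($l = \left(-4 - -5\right) 2 = \left(-4 + 5\right) 2 = 1 \cdot 2 = 2$)
$\left(q + l\right) \left(-150\right) = \left(25 + 2\right) \left(-150\right) = 27 \left(-150\right) = -4050$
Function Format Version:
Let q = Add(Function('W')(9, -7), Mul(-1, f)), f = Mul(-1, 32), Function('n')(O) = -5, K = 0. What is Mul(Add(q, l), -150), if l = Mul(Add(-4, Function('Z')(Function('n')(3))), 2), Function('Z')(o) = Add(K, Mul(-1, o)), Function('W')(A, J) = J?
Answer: -4050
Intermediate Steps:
Function('Z')(o) = Mul(-1, o) (Function('Z')(o) = Add(0, Mul(-1, o)) = Mul(-1, o))
f = -32
q = 25 (q = Add(-7, Mul(-1, -32)) = Add(-7, 32) = 25)
l = 2 (l = Mul(Add(-4, Mul(-1, -5)), 2) = Mul(Add(-4, 5), 2) = Mul(1, 2) = 2)
Mul(Add(q, l), -150) = Mul(Add(25, 2), -150) = Mul(27, -150) = -4050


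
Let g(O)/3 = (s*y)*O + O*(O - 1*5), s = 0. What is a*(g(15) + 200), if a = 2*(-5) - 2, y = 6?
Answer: -7800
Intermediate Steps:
g(O) = 3*O*(-5 + O) (g(O) = 3*((0*6)*O + O*(O - 1*5)) = 3*(0*O + O*(O - 5)) = 3*(0 + O*(-5 + O)) = 3*(O*(-5 + O)) = 3*O*(-5 + O))
a = -12 (a = -10 - 2 = -12)
a*(g(15) + 200) = -12*(3*15*(-5 + 15) + 200) = -12*(3*15*10 + 200) = -12*(450 + 200) = -12*650 = -7800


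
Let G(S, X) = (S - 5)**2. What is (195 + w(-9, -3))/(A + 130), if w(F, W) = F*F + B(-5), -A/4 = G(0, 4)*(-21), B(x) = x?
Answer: 271/2230 ≈ 0.12152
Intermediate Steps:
G(S, X) = (-5 + S)**2
A = 2100 (A = -4*(-5 + 0)**2*(-21) = -4*(-5)**2*(-21) = -100*(-21) = -4*(-525) = 2100)
w(F, W) = -5 + F**2 (w(F, W) = F*F - 5 = F**2 - 5 = -5 + F**2)
(195 + w(-9, -3))/(A + 130) = (195 + (-5 + (-9)**2))/(2100 + 130) = (195 + (-5 + 81))/2230 = (195 + 76)*(1/2230) = 271*(1/2230) = 271/2230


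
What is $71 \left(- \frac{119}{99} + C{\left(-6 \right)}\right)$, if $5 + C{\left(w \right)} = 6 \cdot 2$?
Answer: $\frac{40754}{99} \approx 411.66$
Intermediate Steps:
$C{\left(w \right)} = 7$ ($C{\left(w \right)} = -5 + 6 \cdot 2 = -5 + 12 = 7$)
$71 \left(- \frac{119}{99} + C{\left(-6 \right)}\right) = 71 \left(- \frac{119}{99} + 7\right) = 71 \cdot \frac{574}{99} = \frac{40754}{99}$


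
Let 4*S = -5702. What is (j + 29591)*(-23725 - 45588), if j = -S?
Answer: -4299693329/2 ≈ -2.1498e+9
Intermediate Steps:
S = -2851/2 (S = (¼)*(-5702) = -2851/2 ≈ -1425.5)
j = 2851/2 (j = -1*(-2851/2) = 2851/2 ≈ 1425.5)
(j + 29591)*(-23725 - 45588) = (2851/2 + 29591)*(-23725 - 45588) = (62033/2)*(-69313) = -4299693329/2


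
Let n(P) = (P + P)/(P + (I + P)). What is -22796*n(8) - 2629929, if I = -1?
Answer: -39813671/15 ≈ -2.6542e+6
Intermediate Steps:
n(P) = 2*P/(-1 + 2*P) (n(P) = (P + P)/(P + (-1 + P)) = (2*P)/(-1 + 2*P) = 2*P/(-1 + 2*P))
-22796*n(8) - 2629929 = -45592*8/(-1 + 2*8) - 2629929 = -45592*8/(-1 + 16) - 2629929 = -45592*8/15 - 2629929 = -22796*16/15 - 2629929 = -364736/15 - 2629929 = -39813671/15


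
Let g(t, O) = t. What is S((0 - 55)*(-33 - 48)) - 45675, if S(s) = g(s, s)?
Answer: -41220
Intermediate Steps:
S(s) = s
S((0 - 55)*(-33 - 48)) - 45675 = (0 - 55)*(-33 - 48) - 45675 = -55*(-81) - 45675 = 4455 - 45675 = -41220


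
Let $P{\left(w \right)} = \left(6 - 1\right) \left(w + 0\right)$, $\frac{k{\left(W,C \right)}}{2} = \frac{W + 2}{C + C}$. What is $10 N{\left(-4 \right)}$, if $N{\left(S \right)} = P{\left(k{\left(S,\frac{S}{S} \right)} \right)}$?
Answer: $-100$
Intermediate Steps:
$k{\left(W,C \right)} = \frac{2 + W}{C}$ ($k{\left(W,C \right)} = 2 \frac{W + 2}{C + C} = 2 \frac{2 + W}{2 C} = \frac{2 + W}{C}$)
$P{\left(w \right)} = 5 w$
$N{\left(S \right)} = 10 + 5 S$ ($N{\left(S \right)} = 5 \frac{2 + S}{S \frac{1}{S}} = 5 \frac{2 + S}{1} = 5 \cdot 1 \left(2 + S\right) = 5 \left(2 + S\right) = 10 + 5 S$)
$10 N{\left(-4 \right)} = 10 \left(10 + 5 \left(-4\right)\right) = 10 \left(10 - 20\right) = 10 \left(-10\right) = -100$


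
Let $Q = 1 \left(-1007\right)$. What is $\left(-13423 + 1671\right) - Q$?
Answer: $-10745$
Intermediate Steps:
$Q = -1007$
$\left(-13423 + 1671\right) - Q = \left(-13423 + 1671\right) - -1007 = -11752 + 1007 = -10745$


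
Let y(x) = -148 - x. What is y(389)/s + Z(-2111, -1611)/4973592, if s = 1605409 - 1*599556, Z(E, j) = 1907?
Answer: -752657233/5002702433976 ≈ -0.00015045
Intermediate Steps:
s = 1005853 (s = 1605409 - 599556 = 1005853)
y(389)/s + Z(-2111, -1611)/4973592 = (-148 - 1*389)/1005853 + 1907/4973592 = (-148 - 389)*(1/1005853) + 1907*(1/4973592) = -537*1/1005853 + 1907/4973592 = -537/1005853 + 1907/4973592 = -752657233/5002702433976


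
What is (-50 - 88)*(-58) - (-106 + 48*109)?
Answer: 2878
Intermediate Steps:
(-50 - 88)*(-58) - (-106 + 48*109) = -138*(-58) - (-106 + 5232) = 8004 - 1*5126 = 8004 - 5126 = 2878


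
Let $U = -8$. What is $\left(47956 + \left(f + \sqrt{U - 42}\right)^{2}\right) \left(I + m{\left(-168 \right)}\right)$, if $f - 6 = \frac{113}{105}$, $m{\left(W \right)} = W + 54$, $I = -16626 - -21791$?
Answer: $\frac{2670542995649}{11025} + \frac{7505786 i \sqrt{2}}{21} \approx 2.4223 \cdot 10^{8} + 5.0547 \cdot 10^{5} i$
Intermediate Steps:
$I = 5165$ ($I = -16626 + 21791 = 5165$)
$m{\left(W \right)} = 54 + W$
$f = \frac{743}{105}$ ($f = 6 + \frac{113}{105} = \frac{743}{105} \approx 7.0762$)
$\left(47956 + \left(f + \sqrt{U - 42}\right)^{2}\right) \left(I + m{\left(-168 \right)}\right) = \left(47956 + \left(\frac{743}{105} + \sqrt{-8 - 42}\right)^{2}\right) \left(5165 + \left(54 - 168\right)\right) = \left(47956 + \left(\frac{743}{105} + \sqrt{-50}\right)^{2}\right) \left(5165 - 114\right) = \left(47956 + \left(\frac{743}{105} + 5 i \sqrt{2}\right)^{2}\right) 5051 = 242225756 + 5051 \left(\frac{743}{105} + 5 i \sqrt{2}\right)^{2}$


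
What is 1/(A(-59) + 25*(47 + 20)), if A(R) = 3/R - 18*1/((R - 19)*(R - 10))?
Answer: 17641/29547719 ≈ 0.00059703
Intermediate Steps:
A(R) = 3/R - 18/((-19 + R)*(-10 + R)) (A(R) = 3/R - 18*1/((-19 + R)*(-10 + R)) = 3/R - 18/((-19 + R)*(-10 + R)))
1/(A(-59) + 25*(47 + 20)) = 1/(3*(190 + (-59)**2 - 35*(-59))/(-59*(190 + (-59)**2 - 29*(-59))) + 25*(47 + 20)) = 1/(3*(-1/59)*(190 + 3481 + 2065)/(190 + 3481 + 1711) + 25*67) = 1/(3*(-1/59)*5736/5382 + 1675) = 1/(3*(-1/59)*(1/5382)*5736 + 1675) = 1/(-956/17641 + 1675) = 1/(29547719/17641) = 17641/29547719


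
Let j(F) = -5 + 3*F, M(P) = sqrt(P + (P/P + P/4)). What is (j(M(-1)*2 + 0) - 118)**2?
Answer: 15120 - 738*I ≈ 15120.0 - 738.0*I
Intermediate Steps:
M(P) = sqrt(1 + 5*P/4) (M(P) = sqrt(P + (1 + P*(1/4))) = sqrt(P + (1 + P/4)) = sqrt(1 + 5*P/4))
(j(M(-1)*2 + 0) - 118)**2 = ((-5 + 3*((sqrt(4 + 5*(-1))/2)*2 + 0)) - 118)**2 = ((-5 + 3*((sqrt(4 - 5)/2)*2 + 0)) - 118)**2 = ((-5 + 3*((sqrt(-1)/2)*2 + 0)) - 118)**2 = ((-5 + 3*((I/2)*2 + 0)) - 118)**2 = ((-5 + 3*(I + 0)) - 118)**2 = ((-5 + 3*I) - 118)**2 = (-123 + 3*I)**2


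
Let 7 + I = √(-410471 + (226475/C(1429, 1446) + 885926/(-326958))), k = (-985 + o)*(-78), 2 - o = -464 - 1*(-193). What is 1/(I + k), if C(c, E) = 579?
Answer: 1752020300463/97300873962601148 - I*√408234650229305246787/97300873962601148 ≈ 1.8006e-5 - 2.0765e-7*I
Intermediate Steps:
o = 273 (o = 2 - (-464 - 1*(-193)) = 2 - (-464 + 193) = 2 - 1*(-271) = 2 + 271 = 273)
k = 55536 (k = (-985 + 273)*(-78) = -712*(-78) = 55536)
I = -7 + I*√408234650229305246787/31551447 (I = -7 + √(-410471 + (226475/579 + 885926/(-326958))) = -7 + √(-410471 + (226475*(1/579) + 885926*(-1/326958))) = -7 + √(-410471 + (226475/579 - 442963/163479)) = -7 + √(-410471 + 12255810316/31551447) = -7 + √(-12938698191221/31551447) = -7 + I*√408234650229305246787/31551447 ≈ -7.0 + 640.38*I)
1/(I + k) = 1/((-7 + I*√408234650229305246787/31551447) + 55536) = 1/(55529 + I*√408234650229305246787/31551447)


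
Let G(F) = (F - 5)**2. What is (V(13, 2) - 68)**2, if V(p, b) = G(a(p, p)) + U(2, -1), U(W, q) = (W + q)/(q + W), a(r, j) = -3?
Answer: 9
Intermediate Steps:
U(W, q) = 1 (U(W, q) = (W + q)/(W + q) = 1)
G(F) = (-5 + F)**2
V(p, b) = 65 (V(p, b) = (-5 - 3)**2 + 1 = (-8)**2 + 1 = 64 + 1 = 65)
(V(13, 2) - 68)**2 = (65 - 68)**2 = (-3)**2 = 9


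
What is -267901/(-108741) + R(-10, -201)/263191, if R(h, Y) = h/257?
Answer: 18120845859977/7355250700467 ≈ 2.4637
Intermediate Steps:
R(h, Y) = h/257 (R(h, Y) = h*(1/257) = h/257)
-267901/(-108741) + R(-10, -201)/263191 = -267901/(-108741) + ((1/257)*(-10))/263191 = -267901*(-1/108741) - 10/257*1/263191 = 267901/108741 - 10/67640087 = 18120845859977/7355250700467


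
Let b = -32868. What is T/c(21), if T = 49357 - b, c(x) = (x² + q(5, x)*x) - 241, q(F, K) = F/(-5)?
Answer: 82225/179 ≈ 459.36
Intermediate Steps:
q(F, K) = -F/5 (q(F, K) = F*(-⅕) = -F/5)
c(x) = -241 + x² - x (c(x) = (x² + (-⅕*5)*x) - 241 = (x² - x) - 241 = -241 + x² - x)
T = 82225 (T = 49357 - 1*(-32868) = 49357 + 32868 = 82225)
T/c(21) = 82225/(-241 + 21² - 1*21) = 82225/(-241 + 441 - 21) = 82225/179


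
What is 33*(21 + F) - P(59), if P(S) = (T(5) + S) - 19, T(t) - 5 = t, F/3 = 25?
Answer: 3118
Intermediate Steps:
F = 75 (F = 3*25 = 75)
T(t) = 5 + t
P(S) = -9 + S (P(S) = ((5 + 5) + S) - 19 = (10 + S) - 19 = -9 + S)
33*(21 + F) - P(59) = 33*(21 + 75) - (-9 + 59) = 33*96 - 1*50 = 3168 - 50 = 3118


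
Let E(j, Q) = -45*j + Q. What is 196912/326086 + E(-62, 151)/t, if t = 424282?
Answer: 42252618055/69176210126 ≈ 0.61080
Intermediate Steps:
E(j, Q) = Q - 45*j
196912/326086 + E(-62, 151)/t = 196912/326086 + (151 - 45*(-62))/424282 = 196912*(1/326086) + (151 + 2790)*(1/424282) = 98456/163043 + 2941*(1/424282) = 98456/163043 + 2941/424282 = 42252618055/69176210126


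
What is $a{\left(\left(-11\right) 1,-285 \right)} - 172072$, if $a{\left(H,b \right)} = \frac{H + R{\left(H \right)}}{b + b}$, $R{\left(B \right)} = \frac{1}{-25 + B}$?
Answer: $- \frac{3530917043}{20520} \approx -1.7207 \cdot 10^{5}$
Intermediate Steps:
$a{\left(H,b \right)} = \frac{H + \frac{1}{-25 + H}}{2 b}$ ($a{\left(H,b \right)} = \frac{H + \frac{1}{-25 + H}}{b + b} = \frac{H + \frac{1}{-25 + H}}{2 b}$)
$a{\left(\left(-11\right) 1,-285 \right)} - 172072 = \frac{1 + \left(-11\right) 1 \left(-25 - 11\right)}{2 \left(-285\right) \left(-25 - 11\right)} - 172072 = \frac{1}{2} \left(- \frac{1}{285}\right) \frac{1}{-25 - 11} \left(1 - 11 \left(-25 - 11\right)\right) - 172072 = \frac{1}{2} \left(- \frac{1}{285}\right) \frac{1}{-36} \left(1 - -396\right) - 172072 = \frac{1}{2} \left(- \frac{1}{285}\right) \left(- \frac{1}{36}\right) \left(1 + 396\right) - 172072 = \frac{1}{2} \left(- \frac{1}{285}\right) \left(- \frac{1}{36}\right) 397 - 172072 = \frac{397}{20520} - 172072 = - \frac{3530917043}{20520}$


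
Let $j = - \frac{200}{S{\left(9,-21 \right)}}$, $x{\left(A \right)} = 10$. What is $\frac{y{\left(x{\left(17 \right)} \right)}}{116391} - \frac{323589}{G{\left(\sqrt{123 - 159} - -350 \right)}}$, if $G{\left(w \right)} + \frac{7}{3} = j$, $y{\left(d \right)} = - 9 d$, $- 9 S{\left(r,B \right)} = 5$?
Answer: $- \frac{37662879489}{41629181} \approx -904.72$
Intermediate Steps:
$S{\left(r,B \right)} = - \frac{5}{9}$ ($S{\left(r,B \right)} = \left(- \frac{1}{9}\right) 5 = - \frac{5}{9}$)
$j = 360$ ($j = - \frac{200}{- \frac{5}{9}} = \left(-200\right) \left(- \frac{9}{5}\right) = 360$)
$G{\left(w \right)} = \frac{1073}{3}$ ($G{\left(w \right)} = - \frac{7}{3} + 360 = \frac{1073}{3}$)
$\frac{y{\left(x{\left(17 \right)} \right)}}{116391} - \frac{323589}{G{\left(\sqrt{123 - 159} - -350 \right)}} = \frac{\left(-9\right) 10}{116391} - \frac{323589}{\frac{1073}{3}} = \left(-90\right) \frac{1}{116391} - \frac{970767}{1073} = - \frac{30}{38797} - \frac{970767}{1073} = - \frac{37662879489}{41629181}$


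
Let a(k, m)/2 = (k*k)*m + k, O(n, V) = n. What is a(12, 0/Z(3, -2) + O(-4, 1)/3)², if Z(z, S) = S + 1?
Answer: 129600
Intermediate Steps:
Z(z, S) = 1 + S
a(k, m) = 2*k + 2*m*k² (a(k, m) = 2*((k*k)*m + k) = 2*(k²*m + k) = 2*(m*k² + k) = 2*(k + m*k²) = 2*k + 2*m*k²)
a(12, 0/Z(3, -2) + O(-4, 1)/3)² = (2*12*(1 + 12*(0/(1 - 2) - 4/3)))² = (2*12*(1 + 12*(0/(-1) - 4*⅓)))² = (2*12*(1 + 12*(0*(-1) - 4/3)))² = (2*12*(1 + 12*(0 - 4/3)))² = (2*12*(1 + 12*(-4/3)))² = (2*12*(1 - 16))² = (2*12*(-15))² = (-360)² = 129600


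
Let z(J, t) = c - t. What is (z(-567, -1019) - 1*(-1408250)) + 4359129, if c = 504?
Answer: 5768902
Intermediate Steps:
z(J, t) = 504 - t
(z(-567, -1019) - 1*(-1408250)) + 4359129 = ((504 - 1*(-1019)) - 1*(-1408250)) + 4359129 = ((504 + 1019) + 1408250) + 4359129 = (1523 + 1408250) + 4359129 = 1409773 + 4359129 = 5768902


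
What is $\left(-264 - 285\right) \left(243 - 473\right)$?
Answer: $126270$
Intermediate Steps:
$\left(-264 - 285\right) \left(243 - 473\right) = \left(-549\right) \left(-230\right) = 126270$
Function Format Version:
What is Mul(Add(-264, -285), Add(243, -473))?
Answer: 126270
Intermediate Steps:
Mul(Add(-264, -285), Add(243, -473)) = Mul(-549, -230) = 126270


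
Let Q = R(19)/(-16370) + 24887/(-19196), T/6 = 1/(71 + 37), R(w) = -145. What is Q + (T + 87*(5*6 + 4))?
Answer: 836217344777/282814668 ≈ 2956.8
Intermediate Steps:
T = 1/18 (T = 6/(71 + 37) = 6/108 = 6*(1/108) = 1/18 ≈ 0.055556)
Q = -40461677/31423852 (Q = -145/(-16370) + 24887/(-19196) = -145*(-1/16370) + 24887*(-1/19196) = 29/3274 - 24887/19196 = -40461677/31423852 ≈ -1.2876)
Q + (T + 87*(5*6 + 4)) = -40461677/31423852 + (1/18 + 87*(5*6 + 4)) = -40461677/31423852 + (1/18 + 87*(30 + 4)) = -40461677/31423852 + (1/18 + 87*34) = -40461677/31423852 + (1/18 + 2958) = -40461677/31423852 + 53245/18 = 836217344777/282814668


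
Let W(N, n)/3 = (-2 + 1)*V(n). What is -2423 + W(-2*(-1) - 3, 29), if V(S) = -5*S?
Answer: -1988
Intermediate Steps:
W(N, n) = 15*n (W(N, n) = 3*((-2 + 1)*(-5*n)) = 3*(-(-5)*n) = 3*(5*n) = 15*n)
-2423 + W(-2*(-1) - 3, 29) = -2423 + 15*29 = -2423 + 435 = -1988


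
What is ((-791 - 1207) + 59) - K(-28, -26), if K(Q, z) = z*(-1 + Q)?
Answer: -2693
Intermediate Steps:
((-791 - 1207) + 59) - K(-28, -26) = ((-791 - 1207) + 59) - (-26)*(-1 - 28) = (-1998 + 59) - (-26)*(-29) = -1939 - 1*754 = -1939 - 754 = -2693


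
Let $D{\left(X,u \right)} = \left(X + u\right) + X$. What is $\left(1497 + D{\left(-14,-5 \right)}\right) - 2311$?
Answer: $-847$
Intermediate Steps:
$D{\left(X,u \right)} = u + 2 X$
$\left(1497 + D{\left(-14,-5 \right)}\right) - 2311 = \left(1497 + \left(-5 + 2 \left(-14\right)\right)\right) - 2311 = \left(1497 - 33\right) - 2311 = 1464 - 2311 = -847$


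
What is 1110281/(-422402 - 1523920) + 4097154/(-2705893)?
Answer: -10978682553521/5266539075546 ≈ -2.0846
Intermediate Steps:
1110281/(-422402 - 1523920) + 4097154/(-2705893) = 1110281/(-1946322) + 4097154*(-1/2705893) = 1110281*(-1/1946322) - 4097154/2705893 = -1110281/1946322 - 4097154/2705893 = -10978682553521/5266539075546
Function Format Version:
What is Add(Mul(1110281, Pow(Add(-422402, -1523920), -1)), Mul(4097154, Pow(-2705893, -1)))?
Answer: Rational(-10978682553521, 5266539075546) ≈ -2.0846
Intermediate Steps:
Add(Mul(1110281, Pow(Add(-422402, -1523920), -1)), Mul(4097154, Pow(-2705893, -1))) = Add(Mul(1110281, Pow(-1946322, -1)), Mul(4097154, Rational(-1, 2705893))) = Add(Mul(1110281, Rational(-1, 1946322)), Rational(-4097154, 2705893)) = Add(Rational(-1110281, 1946322), Rational(-4097154, 2705893)) = Rational(-10978682553521, 5266539075546)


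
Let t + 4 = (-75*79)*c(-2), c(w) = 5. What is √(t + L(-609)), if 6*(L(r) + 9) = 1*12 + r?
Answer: 5*I*√4758/2 ≈ 172.45*I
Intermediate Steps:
L(r) = -7 + r/6 (L(r) = -9 + (1*12 + r)/6 = -9 + (12 + r)/6 = -9 + (2 + r/6) = -7 + r/6)
t = -29629 (t = -4 - 75*79*5 = -4 - 5925*5 = -4 - 29625 = -29629)
√(t + L(-609)) = √(-29629 + (-7 + (⅙)*(-609))) = √(-29629 + (-7 - 203/2)) = √(-29629 - 217/2) = √(-59475/2) = 5*I*√4758/2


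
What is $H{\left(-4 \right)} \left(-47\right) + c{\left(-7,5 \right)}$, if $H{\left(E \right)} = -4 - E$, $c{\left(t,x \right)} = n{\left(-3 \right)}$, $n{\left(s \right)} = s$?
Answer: $-3$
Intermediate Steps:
$c{\left(t,x \right)} = -3$
$H{\left(-4 \right)} \left(-47\right) + c{\left(-7,5 \right)} = \left(-4 - -4\right) \left(-47\right) - 3 = \left(-4 + 4\right) \left(-47\right) - 3 = 0 \left(-47\right) - 3 = 0 - 3 = -3$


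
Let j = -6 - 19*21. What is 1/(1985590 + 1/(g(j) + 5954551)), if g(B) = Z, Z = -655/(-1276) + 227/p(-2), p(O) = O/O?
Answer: 7598297383/15087103300712246 ≈ 5.0363e-7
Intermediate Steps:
j = -405 (j = -6 - 399 = -405)
p(O) = 1
Z = 290307/1276 (Z = -655/(-1276) + 227/1 = -655*(-1/1276) + 227*1 = 655/1276 + 227 = 290307/1276 ≈ 227.51)
g(B) = 290307/1276
1/(1985590 + 1/(g(j) + 5954551)) = 1/(1985590 + 1/(290307/1276 + 5954551)) = 1/(1985590 + 1/(7598297383/1276)) = 1/(1985590 + 1276/7598297383) = 1/(15087103300712246/7598297383) = 7598297383/15087103300712246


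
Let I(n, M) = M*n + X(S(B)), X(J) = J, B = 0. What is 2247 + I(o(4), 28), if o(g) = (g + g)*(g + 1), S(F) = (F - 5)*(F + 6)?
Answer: 3337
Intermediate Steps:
S(F) = (-5 + F)*(6 + F)
o(g) = 2*g*(1 + g) (o(g) = (2*g)*(1 + g) = 2*g*(1 + g))
I(n, M) = -30 + M*n (I(n, M) = M*n + (-30 + 0 + 0²) = M*n + (-30 + 0 + 0) = M*n - 30 = -30 + M*n)
2247 + I(o(4), 28) = 2247 + (-30 + 28*(2*4*(1 + 4))) = 2247 + (-30 + 28*(2*4*5)) = 2247 + (-30 + 28*40) = 2247 + (-30 + 1120) = 2247 + 1090 = 3337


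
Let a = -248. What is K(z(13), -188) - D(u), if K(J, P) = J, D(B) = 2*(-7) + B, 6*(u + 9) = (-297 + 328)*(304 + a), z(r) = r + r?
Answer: -721/3 ≈ -240.33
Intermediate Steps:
z(r) = 2*r
u = 841/3 (u = -9 + ((-297 + 328)*(304 - 248))/6 = -9 + (31*56)/6 = -9 + (⅙)*1736 = -9 + 868/3 = 841/3 ≈ 280.33)
D(B) = -14 + B
K(z(13), -188) - D(u) = 2*13 - (-14 + 841/3) = 26 - 1*799/3 = 26 - 799/3 = -721/3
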